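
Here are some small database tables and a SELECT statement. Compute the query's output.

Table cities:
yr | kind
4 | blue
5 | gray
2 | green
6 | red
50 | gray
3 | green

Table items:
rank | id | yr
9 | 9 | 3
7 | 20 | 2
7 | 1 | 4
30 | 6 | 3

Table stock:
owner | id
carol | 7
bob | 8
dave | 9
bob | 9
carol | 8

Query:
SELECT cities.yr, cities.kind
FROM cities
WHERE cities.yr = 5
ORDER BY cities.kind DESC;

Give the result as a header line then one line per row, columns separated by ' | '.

== RESULT ==
cities.yr | cities.kind
5 | gray

Derivation:
After WHERE (1 rows):
cities.yr | cities.kind
5 | gray
After SELECT (1 rows):
cities.yr | cities.kind
5 | gray
After ORDER BY (1 rows):
cities.yr | cities.kind
5 | gray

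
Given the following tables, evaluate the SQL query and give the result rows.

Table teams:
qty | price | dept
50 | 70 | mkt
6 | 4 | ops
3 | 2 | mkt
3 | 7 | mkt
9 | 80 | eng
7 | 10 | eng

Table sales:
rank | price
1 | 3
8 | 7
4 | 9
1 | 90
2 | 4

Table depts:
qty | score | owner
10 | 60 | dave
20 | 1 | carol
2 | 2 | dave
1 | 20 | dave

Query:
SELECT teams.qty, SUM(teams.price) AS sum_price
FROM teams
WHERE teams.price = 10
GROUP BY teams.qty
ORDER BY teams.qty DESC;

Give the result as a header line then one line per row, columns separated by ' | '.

After WHERE (1 rows):
teams.qty | teams.price | teams.dept
7 | 10 | eng
After GROUP BY (1 rows):
teams.qty | sum_price
7 | 10
After ORDER BY (1 rows):
teams.qty | sum_price
7 | 10

== RESULT ==
teams.qty | sum_price
7 | 10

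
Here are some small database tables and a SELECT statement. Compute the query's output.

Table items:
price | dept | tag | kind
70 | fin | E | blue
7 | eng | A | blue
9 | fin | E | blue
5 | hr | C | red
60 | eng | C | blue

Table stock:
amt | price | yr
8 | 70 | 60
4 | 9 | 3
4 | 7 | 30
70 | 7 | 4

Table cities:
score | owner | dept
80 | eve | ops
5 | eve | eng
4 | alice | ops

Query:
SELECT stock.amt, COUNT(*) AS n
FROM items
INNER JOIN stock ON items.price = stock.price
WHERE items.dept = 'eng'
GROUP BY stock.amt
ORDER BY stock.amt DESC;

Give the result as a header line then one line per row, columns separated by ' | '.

After JOIN stock (4 rows):
items.price | items.dept | items.tag | items.kind | stock.amt | stock.price | stock.yr
70 | fin | E | blue | 8 | 70 | 60
7 | eng | A | blue | 4 | 7 | 30
7 | eng | A | blue | 70 | 7 | 4
9 | fin | E | blue | 4 | 9 | 3
After WHERE (2 rows):
items.price | items.dept | items.tag | items.kind | stock.amt | stock.price | stock.yr
7 | eng | A | blue | 4 | 7 | 30
7 | eng | A | blue | 70 | 7 | 4
After GROUP BY (2 rows):
stock.amt | n
4 | 1
70 | 1
After ORDER BY (2 rows):
stock.amt | n
70 | 1
4 | 1

== RESULT ==
stock.amt | n
70 | 1
4 | 1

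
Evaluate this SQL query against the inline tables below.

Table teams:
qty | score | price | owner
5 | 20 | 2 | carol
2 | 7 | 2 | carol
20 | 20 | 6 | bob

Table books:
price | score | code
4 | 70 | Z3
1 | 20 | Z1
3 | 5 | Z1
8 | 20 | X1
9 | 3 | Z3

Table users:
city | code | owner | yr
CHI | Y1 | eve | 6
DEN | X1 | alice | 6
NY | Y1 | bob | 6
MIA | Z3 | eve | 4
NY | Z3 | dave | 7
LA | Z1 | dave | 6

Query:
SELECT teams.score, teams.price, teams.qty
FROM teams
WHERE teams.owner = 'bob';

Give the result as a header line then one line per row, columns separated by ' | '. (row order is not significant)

After WHERE (1 rows):
teams.qty | teams.score | teams.price | teams.owner
20 | 20 | 6 | bob
After SELECT (1 rows):
teams.score | teams.price | teams.qty
20 | 6 | 20

== RESULT ==
teams.score | teams.price | teams.qty
20 | 6 | 20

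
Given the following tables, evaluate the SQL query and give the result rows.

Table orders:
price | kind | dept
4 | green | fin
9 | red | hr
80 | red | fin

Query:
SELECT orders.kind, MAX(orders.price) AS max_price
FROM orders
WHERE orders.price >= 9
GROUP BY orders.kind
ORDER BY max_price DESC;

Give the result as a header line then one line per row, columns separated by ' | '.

== RESULT ==
orders.kind | max_price
red | 80

Derivation:
After WHERE (2 rows):
orders.price | orders.kind | orders.dept
9 | red | hr
80 | red | fin
After GROUP BY (1 rows):
orders.kind | max_price
red | 80
After ORDER BY (1 rows):
orders.kind | max_price
red | 80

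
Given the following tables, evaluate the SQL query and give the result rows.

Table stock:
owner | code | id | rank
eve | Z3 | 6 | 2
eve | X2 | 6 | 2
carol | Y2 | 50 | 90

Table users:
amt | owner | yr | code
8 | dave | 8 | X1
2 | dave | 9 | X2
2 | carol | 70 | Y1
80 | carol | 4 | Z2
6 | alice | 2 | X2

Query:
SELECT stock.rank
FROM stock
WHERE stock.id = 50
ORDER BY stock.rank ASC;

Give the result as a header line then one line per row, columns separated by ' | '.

After WHERE (1 rows):
stock.owner | stock.code | stock.id | stock.rank
carol | Y2 | 50 | 90
After SELECT (1 rows):
stock.rank
90
After ORDER BY (1 rows):
stock.rank
90

== RESULT ==
stock.rank
90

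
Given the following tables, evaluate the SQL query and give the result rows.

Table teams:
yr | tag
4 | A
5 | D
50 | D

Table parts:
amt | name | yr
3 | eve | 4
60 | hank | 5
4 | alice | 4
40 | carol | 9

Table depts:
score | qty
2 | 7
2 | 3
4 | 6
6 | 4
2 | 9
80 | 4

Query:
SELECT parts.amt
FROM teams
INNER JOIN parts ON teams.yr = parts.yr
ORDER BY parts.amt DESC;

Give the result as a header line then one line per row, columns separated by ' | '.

== RESULT ==
parts.amt
60
4
3

Derivation:
After JOIN parts (3 rows):
teams.yr | teams.tag | parts.amt | parts.name | parts.yr
4 | A | 3 | eve | 4
4 | A | 4 | alice | 4
5 | D | 60 | hank | 5
After SELECT (3 rows):
parts.amt
3
4
60
After ORDER BY (3 rows):
parts.amt
60
4
3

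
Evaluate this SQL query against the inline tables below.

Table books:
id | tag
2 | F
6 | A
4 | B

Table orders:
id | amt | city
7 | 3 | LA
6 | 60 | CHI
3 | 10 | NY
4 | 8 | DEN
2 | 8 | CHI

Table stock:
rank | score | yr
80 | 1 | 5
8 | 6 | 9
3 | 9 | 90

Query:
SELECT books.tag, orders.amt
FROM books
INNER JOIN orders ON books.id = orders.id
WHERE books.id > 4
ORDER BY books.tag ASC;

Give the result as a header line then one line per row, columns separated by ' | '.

After JOIN orders (3 rows):
books.id | books.tag | orders.id | orders.amt | orders.city
2 | F | 2 | 8 | CHI
6 | A | 6 | 60 | CHI
4 | B | 4 | 8 | DEN
After WHERE (1 rows):
books.id | books.tag | orders.id | orders.amt | orders.city
6 | A | 6 | 60 | CHI
After SELECT (1 rows):
books.tag | orders.amt
A | 60
After ORDER BY (1 rows):
books.tag | orders.amt
A | 60

== RESULT ==
books.tag | orders.amt
A | 60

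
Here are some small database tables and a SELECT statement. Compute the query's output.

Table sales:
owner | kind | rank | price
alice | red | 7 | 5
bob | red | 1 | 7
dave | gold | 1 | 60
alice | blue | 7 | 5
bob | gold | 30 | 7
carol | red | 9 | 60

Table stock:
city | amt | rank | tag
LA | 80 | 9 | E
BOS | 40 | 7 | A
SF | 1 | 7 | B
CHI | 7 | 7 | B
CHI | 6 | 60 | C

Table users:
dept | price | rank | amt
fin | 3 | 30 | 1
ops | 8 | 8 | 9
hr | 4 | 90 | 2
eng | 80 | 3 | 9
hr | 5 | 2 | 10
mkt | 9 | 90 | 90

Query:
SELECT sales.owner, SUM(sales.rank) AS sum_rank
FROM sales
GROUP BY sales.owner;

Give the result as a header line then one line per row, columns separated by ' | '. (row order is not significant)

== RESULT ==
sales.owner | sum_rank
alice | 14
bob | 31
dave | 1
carol | 9

Derivation:
After GROUP BY (4 rows):
sales.owner | sum_rank
alice | 14
bob | 31
dave | 1
carol | 9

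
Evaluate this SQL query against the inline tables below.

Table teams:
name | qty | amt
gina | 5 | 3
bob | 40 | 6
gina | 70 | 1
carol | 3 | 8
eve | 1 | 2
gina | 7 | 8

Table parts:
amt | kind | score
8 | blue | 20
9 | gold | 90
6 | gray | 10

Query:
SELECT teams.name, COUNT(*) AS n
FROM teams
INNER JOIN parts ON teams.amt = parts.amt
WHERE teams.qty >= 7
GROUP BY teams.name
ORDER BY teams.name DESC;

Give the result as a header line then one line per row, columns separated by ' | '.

== RESULT ==
teams.name | n
gina | 1
bob | 1

Derivation:
After JOIN parts (3 rows):
teams.name | teams.qty | teams.amt | parts.amt | parts.kind | parts.score
bob | 40 | 6 | 6 | gray | 10
carol | 3 | 8 | 8 | blue | 20
gina | 7 | 8 | 8 | blue | 20
After WHERE (2 rows):
teams.name | teams.qty | teams.amt | parts.amt | parts.kind | parts.score
bob | 40 | 6 | 6 | gray | 10
gina | 7 | 8 | 8 | blue | 20
After GROUP BY (2 rows):
teams.name | n
bob | 1
gina | 1
After ORDER BY (2 rows):
teams.name | n
gina | 1
bob | 1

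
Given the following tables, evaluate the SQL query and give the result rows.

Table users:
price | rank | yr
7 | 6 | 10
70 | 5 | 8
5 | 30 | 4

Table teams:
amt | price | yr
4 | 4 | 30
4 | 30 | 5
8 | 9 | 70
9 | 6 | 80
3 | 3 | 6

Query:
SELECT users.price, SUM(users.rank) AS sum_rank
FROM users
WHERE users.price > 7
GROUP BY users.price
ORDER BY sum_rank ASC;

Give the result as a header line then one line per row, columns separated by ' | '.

== RESULT ==
users.price | sum_rank
70 | 5

Derivation:
After WHERE (1 rows):
users.price | users.rank | users.yr
70 | 5 | 8
After GROUP BY (1 rows):
users.price | sum_rank
70 | 5
After ORDER BY (1 rows):
users.price | sum_rank
70 | 5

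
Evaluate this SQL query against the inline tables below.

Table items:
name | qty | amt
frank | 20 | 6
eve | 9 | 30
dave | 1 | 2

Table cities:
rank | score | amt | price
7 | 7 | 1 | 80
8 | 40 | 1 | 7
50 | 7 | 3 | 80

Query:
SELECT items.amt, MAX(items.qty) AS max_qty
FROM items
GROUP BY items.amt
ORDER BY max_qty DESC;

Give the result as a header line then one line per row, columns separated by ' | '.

After GROUP BY (3 rows):
items.amt | max_qty
6 | 20
30 | 9
2 | 1
After ORDER BY (3 rows):
items.amt | max_qty
6 | 20
30 | 9
2 | 1

== RESULT ==
items.amt | max_qty
6 | 20
30 | 9
2 | 1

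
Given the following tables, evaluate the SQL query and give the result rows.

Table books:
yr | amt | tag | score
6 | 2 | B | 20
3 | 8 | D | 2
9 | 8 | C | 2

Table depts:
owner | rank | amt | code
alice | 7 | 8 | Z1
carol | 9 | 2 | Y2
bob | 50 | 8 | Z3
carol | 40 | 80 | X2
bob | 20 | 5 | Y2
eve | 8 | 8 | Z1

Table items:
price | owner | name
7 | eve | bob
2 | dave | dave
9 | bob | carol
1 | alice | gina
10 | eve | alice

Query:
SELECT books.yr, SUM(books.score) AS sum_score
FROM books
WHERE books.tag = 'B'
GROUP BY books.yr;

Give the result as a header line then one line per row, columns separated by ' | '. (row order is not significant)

After WHERE (1 rows):
books.yr | books.amt | books.tag | books.score
6 | 2 | B | 20
After GROUP BY (1 rows):
books.yr | sum_score
6 | 20

== RESULT ==
books.yr | sum_score
6 | 20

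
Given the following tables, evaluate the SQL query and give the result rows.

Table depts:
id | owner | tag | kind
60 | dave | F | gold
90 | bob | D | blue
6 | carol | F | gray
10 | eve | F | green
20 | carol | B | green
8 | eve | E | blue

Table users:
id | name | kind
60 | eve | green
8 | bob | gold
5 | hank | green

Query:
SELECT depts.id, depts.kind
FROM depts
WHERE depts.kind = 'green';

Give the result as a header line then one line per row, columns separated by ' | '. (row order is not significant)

After WHERE (2 rows):
depts.id | depts.owner | depts.tag | depts.kind
10 | eve | F | green
20 | carol | B | green
After SELECT (2 rows):
depts.id | depts.kind
10 | green
20 | green

== RESULT ==
depts.id | depts.kind
10 | green
20 | green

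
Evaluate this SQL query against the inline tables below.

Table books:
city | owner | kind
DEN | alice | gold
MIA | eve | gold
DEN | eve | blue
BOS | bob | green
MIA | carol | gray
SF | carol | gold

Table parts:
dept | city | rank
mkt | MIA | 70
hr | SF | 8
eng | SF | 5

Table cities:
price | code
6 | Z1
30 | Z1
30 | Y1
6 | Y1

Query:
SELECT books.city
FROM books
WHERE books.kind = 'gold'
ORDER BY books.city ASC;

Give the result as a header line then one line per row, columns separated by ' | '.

After WHERE (3 rows):
books.city | books.owner | books.kind
DEN | alice | gold
MIA | eve | gold
SF | carol | gold
After SELECT (3 rows):
books.city
DEN
MIA
SF
After ORDER BY (3 rows):
books.city
DEN
MIA
SF

== RESULT ==
books.city
DEN
MIA
SF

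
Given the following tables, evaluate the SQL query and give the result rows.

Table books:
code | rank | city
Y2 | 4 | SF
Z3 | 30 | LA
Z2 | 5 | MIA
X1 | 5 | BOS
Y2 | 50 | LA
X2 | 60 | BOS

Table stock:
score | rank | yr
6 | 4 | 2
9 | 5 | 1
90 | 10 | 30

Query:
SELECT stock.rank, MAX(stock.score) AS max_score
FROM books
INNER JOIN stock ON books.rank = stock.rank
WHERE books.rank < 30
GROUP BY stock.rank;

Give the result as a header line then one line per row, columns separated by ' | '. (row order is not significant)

== RESULT ==
stock.rank | max_score
4 | 6
5 | 9

Derivation:
After JOIN stock (3 rows):
books.code | books.rank | books.city | stock.score | stock.rank | stock.yr
Y2 | 4 | SF | 6 | 4 | 2
Z2 | 5 | MIA | 9 | 5 | 1
X1 | 5 | BOS | 9 | 5 | 1
After WHERE (3 rows):
books.code | books.rank | books.city | stock.score | stock.rank | stock.yr
Y2 | 4 | SF | 6 | 4 | 2
Z2 | 5 | MIA | 9 | 5 | 1
X1 | 5 | BOS | 9 | 5 | 1
After GROUP BY (2 rows):
stock.rank | max_score
4 | 6
5 | 9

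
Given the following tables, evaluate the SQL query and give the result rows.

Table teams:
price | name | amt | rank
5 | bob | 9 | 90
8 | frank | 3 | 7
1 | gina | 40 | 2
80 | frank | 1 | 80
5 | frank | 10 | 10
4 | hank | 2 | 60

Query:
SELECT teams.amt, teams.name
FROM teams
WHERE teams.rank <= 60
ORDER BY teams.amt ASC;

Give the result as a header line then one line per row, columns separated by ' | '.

After WHERE (4 rows):
teams.price | teams.name | teams.amt | teams.rank
8 | frank | 3 | 7
1 | gina | 40 | 2
5 | frank | 10 | 10
4 | hank | 2 | 60
After SELECT (4 rows):
teams.amt | teams.name
3 | frank
40 | gina
10 | frank
2 | hank
After ORDER BY (4 rows):
teams.amt | teams.name
2 | hank
3 | frank
10 | frank
40 | gina

== RESULT ==
teams.amt | teams.name
2 | hank
3 | frank
10 | frank
40 | gina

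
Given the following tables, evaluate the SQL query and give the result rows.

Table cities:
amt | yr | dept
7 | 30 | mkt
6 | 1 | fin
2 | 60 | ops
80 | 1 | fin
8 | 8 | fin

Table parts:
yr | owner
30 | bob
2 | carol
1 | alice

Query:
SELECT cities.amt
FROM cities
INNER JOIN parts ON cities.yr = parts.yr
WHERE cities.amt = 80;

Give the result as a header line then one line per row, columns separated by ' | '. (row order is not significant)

== RESULT ==
cities.amt
80

Derivation:
After JOIN parts (3 rows):
cities.amt | cities.yr | cities.dept | parts.yr | parts.owner
7 | 30 | mkt | 30 | bob
6 | 1 | fin | 1 | alice
80 | 1 | fin | 1 | alice
After WHERE (1 rows):
cities.amt | cities.yr | cities.dept | parts.yr | parts.owner
80 | 1 | fin | 1 | alice
After SELECT (1 rows):
cities.amt
80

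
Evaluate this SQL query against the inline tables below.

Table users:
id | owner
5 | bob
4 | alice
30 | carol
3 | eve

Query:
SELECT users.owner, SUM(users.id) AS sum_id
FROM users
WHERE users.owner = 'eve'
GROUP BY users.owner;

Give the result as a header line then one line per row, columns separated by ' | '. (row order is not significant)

== RESULT ==
users.owner | sum_id
eve | 3

Derivation:
After WHERE (1 rows):
users.id | users.owner
3 | eve
After GROUP BY (1 rows):
users.owner | sum_id
eve | 3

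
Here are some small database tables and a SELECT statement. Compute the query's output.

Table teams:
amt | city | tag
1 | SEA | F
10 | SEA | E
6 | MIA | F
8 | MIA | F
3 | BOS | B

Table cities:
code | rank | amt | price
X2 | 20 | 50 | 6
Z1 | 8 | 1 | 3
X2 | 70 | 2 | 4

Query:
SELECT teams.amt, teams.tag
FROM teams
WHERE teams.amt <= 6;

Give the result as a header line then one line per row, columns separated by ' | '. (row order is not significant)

After WHERE (3 rows):
teams.amt | teams.city | teams.tag
1 | SEA | F
6 | MIA | F
3 | BOS | B
After SELECT (3 rows):
teams.amt | teams.tag
1 | F
6 | F
3 | B

== RESULT ==
teams.amt | teams.tag
1 | F
6 | F
3 | B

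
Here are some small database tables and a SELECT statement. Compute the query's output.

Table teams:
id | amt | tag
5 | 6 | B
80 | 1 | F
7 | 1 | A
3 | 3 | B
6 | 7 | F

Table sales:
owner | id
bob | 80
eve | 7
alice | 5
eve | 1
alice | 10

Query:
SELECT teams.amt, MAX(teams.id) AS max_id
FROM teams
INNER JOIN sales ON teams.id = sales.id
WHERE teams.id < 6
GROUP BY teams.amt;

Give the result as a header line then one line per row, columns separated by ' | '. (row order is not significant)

After JOIN sales (3 rows):
teams.id | teams.amt | teams.tag | sales.owner | sales.id
5 | 6 | B | alice | 5
80 | 1 | F | bob | 80
7 | 1 | A | eve | 7
After WHERE (1 rows):
teams.id | teams.amt | teams.tag | sales.owner | sales.id
5 | 6 | B | alice | 5
After GROUP BY (1 rows):
teams.amt | max_id
6 | 5

== RESULT ==
teams.amt | max_id
6 | 5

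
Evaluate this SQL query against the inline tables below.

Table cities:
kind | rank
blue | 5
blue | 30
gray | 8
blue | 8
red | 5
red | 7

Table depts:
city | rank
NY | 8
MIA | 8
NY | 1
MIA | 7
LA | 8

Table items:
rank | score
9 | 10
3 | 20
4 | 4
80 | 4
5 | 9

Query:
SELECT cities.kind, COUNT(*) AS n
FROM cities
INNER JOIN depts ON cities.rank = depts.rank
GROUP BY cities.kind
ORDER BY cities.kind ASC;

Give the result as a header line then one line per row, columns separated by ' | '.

== RESULT ==
cities.kind | n
blue | 3
gray | 3
red | 1

Derivation:
After JOIN depts (7 rows):
cities.kind | cities.rank | depts.city | depts.rank
gray | 8 | NY | 8
gray | 8 | MIA | 8
gray | 8 | LA | 8
blue | 8 | NY | 8
blue | 8 | MIA | 8
blue | 8 | LA | 8
red | 7 | MIA | 7
After GROUP BY (3 rows):
cities.kind | n
gray | 3
blue | 3
red | 1
After ORDER BY (3 rows):
cities.kind | n
blue | 3
gray | 3
red | 1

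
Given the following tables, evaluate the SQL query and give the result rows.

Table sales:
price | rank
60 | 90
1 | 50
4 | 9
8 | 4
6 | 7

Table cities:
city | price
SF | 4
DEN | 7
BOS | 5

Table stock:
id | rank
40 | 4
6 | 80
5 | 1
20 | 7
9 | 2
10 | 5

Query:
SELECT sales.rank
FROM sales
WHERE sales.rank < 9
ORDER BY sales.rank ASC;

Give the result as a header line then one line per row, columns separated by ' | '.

After WHERE (2 rows):
sales.price | sales.rank
8 | 4
6 | 7
After SELECT (2 rows):
sales.rank
4
7
After ORDER BY (2 rows):
sales.rank
4
7

== RESULT ==
sales.rank
4
7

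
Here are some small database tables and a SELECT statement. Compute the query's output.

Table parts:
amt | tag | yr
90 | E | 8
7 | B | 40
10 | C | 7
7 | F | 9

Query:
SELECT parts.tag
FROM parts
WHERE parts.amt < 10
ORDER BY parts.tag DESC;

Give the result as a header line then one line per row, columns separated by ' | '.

After WHERE (2 rows):
parts.amt | parts.tag | parts.yr
7 | B | 40
7 | F | 9
After SELECT (2 rows):
parts.tag
B
F
After ORDER BY (2 rows):
parts.tag
F
B

== RESULT ==
parts.tag
F
B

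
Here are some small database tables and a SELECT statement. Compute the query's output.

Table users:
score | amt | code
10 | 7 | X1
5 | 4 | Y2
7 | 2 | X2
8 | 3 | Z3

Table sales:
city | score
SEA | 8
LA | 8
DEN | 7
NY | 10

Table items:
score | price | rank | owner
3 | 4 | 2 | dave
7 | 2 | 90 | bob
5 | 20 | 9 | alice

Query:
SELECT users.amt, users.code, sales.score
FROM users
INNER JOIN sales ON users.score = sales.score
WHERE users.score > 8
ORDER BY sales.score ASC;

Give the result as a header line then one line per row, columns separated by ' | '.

== RESULT ==
users.amt | users.code | sales.score
7 | X1 | 10

Derivation:
After JOIN sales (4 rows):
users.score | users.amt | users.code | sales.city | sales.score
10 | 7 | X1 | NY | 10
7 | 2 | X2 | DEN | 7
8 | 3 | Z3 | SEA | 8
8 | 3 | Z3 | LA | 8
After WHERE (1 rows):
users.score | users.amt | users.code | sales.city | sales.score
10 | 7 | X1 | NY | 10
After SELECT (1 rows):
users.amt | users.code | sales.score
7 | X1 | 10
After ORDER BY (1 rows):
users.amt | users.code | sales.score
7 | X1 | 10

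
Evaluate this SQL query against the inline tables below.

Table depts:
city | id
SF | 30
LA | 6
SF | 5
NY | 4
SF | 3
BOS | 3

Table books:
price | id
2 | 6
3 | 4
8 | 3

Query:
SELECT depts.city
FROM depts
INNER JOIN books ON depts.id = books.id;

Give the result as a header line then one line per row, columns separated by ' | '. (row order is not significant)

== RESULT ==
depts.city
LA
NY
SF
BOS

Derivation:
After JOIN books (4 rows):
depts.city | depts.id | books.price | books.id
LA | 6 | 2 | 6
NY | 4 | 3 | 4
SF | 3 | 8 | 3
BOS | 3 | 8 | 3
After SELECT (4 rows):
depts.city
LA
NY
SF
BOS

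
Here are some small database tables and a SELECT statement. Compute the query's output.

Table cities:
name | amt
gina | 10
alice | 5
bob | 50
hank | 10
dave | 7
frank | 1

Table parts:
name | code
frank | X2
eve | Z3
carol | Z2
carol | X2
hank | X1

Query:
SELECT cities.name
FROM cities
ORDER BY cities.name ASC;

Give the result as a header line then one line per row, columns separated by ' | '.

== RESULT ==
cities.name
alice
bob
dave
frank
gina
hank

Derivation:
After SELECT (6 rows):
cities.name
gina
alice
bob
hank
dave
frank
After ORDER BY (6 rows):
cities.name
alice
bob
dave
frank
gina
hank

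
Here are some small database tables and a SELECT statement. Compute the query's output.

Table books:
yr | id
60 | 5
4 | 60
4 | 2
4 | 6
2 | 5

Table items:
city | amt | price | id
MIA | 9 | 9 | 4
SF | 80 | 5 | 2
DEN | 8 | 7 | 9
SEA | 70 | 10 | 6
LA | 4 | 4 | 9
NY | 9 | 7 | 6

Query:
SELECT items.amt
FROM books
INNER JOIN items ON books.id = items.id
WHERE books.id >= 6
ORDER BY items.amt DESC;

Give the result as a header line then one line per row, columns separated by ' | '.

== RESULT ==
items.amt
70
9

Derivation:
After JOIN items (3 rows):
books.yr | books.id | items.city | items.amt | items.price | items.id
4 | 2 | SF | 80 | 5 | 2
4 | 6 | SEA | 70 | 10 | 6
4 | 6 | NY | 9 | 7 | 6
After WHERE (2 rows):
books.yr | books.id | items.city | items.amt | items.price | items.id
4 | 6 | SEA | 70 | 10 | 6
4 | 6 | NY | 9 | 7 | 6
After SELECT (2 rows):
items.amt
70
9
After ORDER BY (2 rows):
items.amt
70
9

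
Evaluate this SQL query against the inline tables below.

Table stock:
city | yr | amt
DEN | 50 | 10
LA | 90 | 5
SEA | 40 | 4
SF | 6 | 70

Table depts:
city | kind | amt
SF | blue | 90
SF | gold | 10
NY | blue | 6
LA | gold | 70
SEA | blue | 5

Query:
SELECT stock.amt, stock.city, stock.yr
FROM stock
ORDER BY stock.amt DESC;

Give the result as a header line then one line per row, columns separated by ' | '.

== RESULT ==
stock.amt | stock.city | stock.yr
70 | SF | 6
10 | DEN | 50
5 | LA | 90
4 | SEA | 40

Derivation:
After SELECT (4 rows):
stock.amt | stock.city | stock.yr
10 | DEN | 50
5 | LA | 90
4 | SEA | 40
70 | SF | 6
After ORDER BY (4 rows):
stock.amt | stock.city | stock.yr
70 | SF | 6
10 | DEN | 50
5 | LA | 90
4 | SEA | 40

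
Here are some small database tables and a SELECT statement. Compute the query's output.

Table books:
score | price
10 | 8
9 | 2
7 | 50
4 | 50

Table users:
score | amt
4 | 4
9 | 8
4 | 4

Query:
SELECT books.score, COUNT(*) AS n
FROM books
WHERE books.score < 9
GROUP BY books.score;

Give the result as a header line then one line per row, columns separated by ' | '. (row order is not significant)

After WHERE (2 rows):
books.score | books.price
7 | 50
4 | 50
After GROUP BY (2 rows):
books.score | n
7 | 1
4 | 1

== RESULT ==
books.score | n
7 | 1
4 | 1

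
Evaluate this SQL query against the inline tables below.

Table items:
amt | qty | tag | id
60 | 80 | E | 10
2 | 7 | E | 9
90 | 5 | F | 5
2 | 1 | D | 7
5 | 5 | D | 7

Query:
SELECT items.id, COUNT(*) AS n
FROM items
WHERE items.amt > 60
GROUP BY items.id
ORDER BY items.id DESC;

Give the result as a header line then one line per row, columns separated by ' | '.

After WHERE (1 rows):
items.amt | items.qty | items.tag | items.id
90 | 5 | F | 5
After GROUP BY (1 rows):
items.id | n
5 | 1
After ORDER BY (1 rows):
items.id | n
5 | 1

== RESULT ==
items.id | n
5 | 1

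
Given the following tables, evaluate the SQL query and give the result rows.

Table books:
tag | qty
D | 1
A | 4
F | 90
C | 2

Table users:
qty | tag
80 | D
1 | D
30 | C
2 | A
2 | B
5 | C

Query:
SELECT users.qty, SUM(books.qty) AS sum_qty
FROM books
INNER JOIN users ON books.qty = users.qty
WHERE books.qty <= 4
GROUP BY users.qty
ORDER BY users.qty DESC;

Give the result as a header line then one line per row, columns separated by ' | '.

== RESULT ==
users.qty | sum_qty
2 | 4
1 | 1

Derivation:
After JOIN users (3 rows):
books.tag | books.qty | users.qty | users.tag
D | 1 | 1 | D
C | 2 | 2 | A
C | 2 | 2 | B
After WHERE (3 rows):
books.tag | books.qty | users.qty | users.tag
D | 1 | 1 | D
C | 2 | 2 | A
C | 2 | 2 | B
After GROUP BY (2 rows):
users.qty | sum_qty
1 | 1
2 | 4
After ORDER BY (2 rows):
users.qty | sum_qty
2 | 4
1 | 1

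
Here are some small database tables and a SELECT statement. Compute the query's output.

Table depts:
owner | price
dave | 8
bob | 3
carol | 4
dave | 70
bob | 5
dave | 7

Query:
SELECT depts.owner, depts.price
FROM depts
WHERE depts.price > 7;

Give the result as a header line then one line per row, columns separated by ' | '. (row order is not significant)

After WHERE (2 rows):
depts.owner | depts.price
dave | 8
dave | 70
After SELECT (2 rows):
depts.owner | depts.price
dave | 8
dave | 70

== RESULT ==
depts.owner | depts.price
dave | 8
dave | 70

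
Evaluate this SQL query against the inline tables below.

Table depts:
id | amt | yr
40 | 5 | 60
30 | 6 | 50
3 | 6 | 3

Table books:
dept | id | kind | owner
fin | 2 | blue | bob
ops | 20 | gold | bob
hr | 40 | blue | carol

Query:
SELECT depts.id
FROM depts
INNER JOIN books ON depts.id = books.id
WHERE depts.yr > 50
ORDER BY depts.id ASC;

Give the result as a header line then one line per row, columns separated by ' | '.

== RESULT ==
depts.id
40

Derivation:
After JOIN books (1 rows):
depts.id | depts.amt | depts.yr | books.dept | books.id | books.kind | books.owner
40 | 5 | 60 | hr | 40 | blue | carol
After WHERE (1 rows):
depts.id | depts.amt | depts.yr | books.dept | books.id | books.kind | books.owner
40 | 5 | 60 | hr | 40 | blue | carol
After SELECT (1 rows):
depts.id
40
After ORDER BY (1 rows):
depts.id
40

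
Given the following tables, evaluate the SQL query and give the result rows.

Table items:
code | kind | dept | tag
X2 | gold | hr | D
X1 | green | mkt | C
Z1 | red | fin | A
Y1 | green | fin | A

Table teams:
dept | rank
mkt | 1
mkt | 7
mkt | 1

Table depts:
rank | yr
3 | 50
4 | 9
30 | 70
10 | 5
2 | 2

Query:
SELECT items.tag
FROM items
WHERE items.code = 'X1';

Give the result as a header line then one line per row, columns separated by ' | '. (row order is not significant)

After WHERE (1 rows):
items.code | items.kind | items.dept | items.tag
X1 | green | mkt | C
After SELECT (1 rows):
items.tag
C

== RESULT ==
items.tag
C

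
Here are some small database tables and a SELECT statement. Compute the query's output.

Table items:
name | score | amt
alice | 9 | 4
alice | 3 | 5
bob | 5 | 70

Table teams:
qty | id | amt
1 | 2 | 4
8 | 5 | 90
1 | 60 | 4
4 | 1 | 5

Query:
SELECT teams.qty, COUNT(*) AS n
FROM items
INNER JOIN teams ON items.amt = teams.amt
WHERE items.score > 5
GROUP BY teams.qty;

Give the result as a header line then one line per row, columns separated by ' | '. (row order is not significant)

== RESULT ==
teams.qty | n
1 | 2

Derivation:
After JOIN teams (3 rows):
items.name | items.score | items.amt | teams.qty | teams.id | teams.amt
alice | 9 | 4 | 1 | 2 | 4
alice | 9 | 4 | 1 | 60 | 4
alice | 3 | 5 | 4 | 1 | 5
After WHERE (2 rows):
items.name | items.score | items.amt | teams.qty | teams.id | teams.amt
alice | 9 | 4 | 1 | 2 | 4
alice | 9 | 4 | 1 | 60 | 4
After GROUP BY (1 rows):
teams.qty | n
1 | 2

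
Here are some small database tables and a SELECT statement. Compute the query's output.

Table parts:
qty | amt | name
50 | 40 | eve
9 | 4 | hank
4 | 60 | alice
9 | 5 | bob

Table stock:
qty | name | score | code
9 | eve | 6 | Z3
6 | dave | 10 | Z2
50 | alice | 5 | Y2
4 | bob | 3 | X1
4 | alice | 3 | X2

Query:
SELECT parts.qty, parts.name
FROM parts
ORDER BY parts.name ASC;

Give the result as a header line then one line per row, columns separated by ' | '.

== RESULT ==
parts.qty | parts.name
4 | alice
9 | bob
50 | eve
9 | hank

Derivation:
After SELECT (4 rows):
parts.qty | parts.name
50 | eve
9 | hank
4 | alice
9 | bob
After ORDER BY (4 rows):
parts.qty | parts.name
4 | alice
9 | bob
50 | eve
9 | hank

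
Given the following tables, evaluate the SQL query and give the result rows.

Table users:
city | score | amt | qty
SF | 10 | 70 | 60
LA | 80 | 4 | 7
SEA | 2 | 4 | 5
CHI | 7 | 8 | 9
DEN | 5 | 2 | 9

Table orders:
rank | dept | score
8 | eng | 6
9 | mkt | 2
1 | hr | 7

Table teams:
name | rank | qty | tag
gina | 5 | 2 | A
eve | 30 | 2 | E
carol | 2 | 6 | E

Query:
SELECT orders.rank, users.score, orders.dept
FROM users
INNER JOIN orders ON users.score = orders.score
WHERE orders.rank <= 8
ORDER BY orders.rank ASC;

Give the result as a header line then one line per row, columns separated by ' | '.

== RESULT ==
orders.rank | users.score | orders.dept
1 | 7 | hr

Derivation:
After JOIN orders (2 rows):
users.city | users.score | users.amt | users.qty | orders.rank | orders.dept | orders.score
SEA | 2 | 4 | 5 | 9 | mkt | 2
CHI | 7 | 8 | 9 | 1 | hr | 7
After WHERE (1 rows):
users.city | users.score | users.amt | users.qty | orders.rank | orders.dept | orders.score
CHI | 7 | 8 | 9 | 1 | hr | 7
After SELECT (1 rows):
orders.rank | users.score | orders.dept
1 | 7 | hr
After ORDER BY (1 rows):
orders.rank | users.score | orders.dept
1 | 7 | hr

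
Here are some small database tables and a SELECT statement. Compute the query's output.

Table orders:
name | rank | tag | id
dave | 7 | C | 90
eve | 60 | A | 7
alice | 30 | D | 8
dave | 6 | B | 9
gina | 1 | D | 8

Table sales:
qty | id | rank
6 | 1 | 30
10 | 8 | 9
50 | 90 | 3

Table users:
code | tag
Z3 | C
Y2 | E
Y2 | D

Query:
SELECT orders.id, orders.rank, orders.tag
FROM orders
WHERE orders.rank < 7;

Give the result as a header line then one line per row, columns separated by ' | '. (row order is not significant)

After WHERE (2 rows):
orders.name | orders.rank | orders.tag | orders.id
dave | 6 | B | 9
gina | 1 | D | 8
After SELECT (2 rows):
orders.id | orders.rank | orders.tag
9 | 6 | B
8 | 1 | D

== RESULT ==
orders.id | orders.rank | orders.tag
9 | 6 | B
8 | 1 | D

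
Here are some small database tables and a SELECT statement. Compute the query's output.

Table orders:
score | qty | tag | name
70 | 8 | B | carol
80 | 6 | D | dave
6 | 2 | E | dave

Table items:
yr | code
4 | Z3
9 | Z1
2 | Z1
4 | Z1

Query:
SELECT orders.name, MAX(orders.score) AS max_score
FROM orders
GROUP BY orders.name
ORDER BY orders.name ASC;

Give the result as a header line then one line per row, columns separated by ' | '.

After GROUP BY (2 rows):
orders.name | max_score
carol | 70
dave | 80
After ORDER BY (2 rows):
orders.name | max_score
carol | 70
dave | 80

== RESULT ==
orders.name | max_score
carol | 70
dave | 80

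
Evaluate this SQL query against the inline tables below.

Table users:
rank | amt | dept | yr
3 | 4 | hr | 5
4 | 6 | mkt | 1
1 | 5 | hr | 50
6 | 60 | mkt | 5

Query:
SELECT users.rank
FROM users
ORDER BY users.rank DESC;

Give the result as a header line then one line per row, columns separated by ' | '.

After SELECT (4 rows):
users.rank
3
4
1
6
After ORDER BY (4 rows):
users.rank
6
4
3
1

== RESULT ==
users.rank
6
4
3
1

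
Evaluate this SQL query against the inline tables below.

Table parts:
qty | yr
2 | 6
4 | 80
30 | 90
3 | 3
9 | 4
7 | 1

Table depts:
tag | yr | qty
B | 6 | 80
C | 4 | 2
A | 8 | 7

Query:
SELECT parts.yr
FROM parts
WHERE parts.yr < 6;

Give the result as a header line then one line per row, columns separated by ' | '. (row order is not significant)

== RESULT ==
parts.yr
3
4
1

Derivation:
After WHERE (3 rows):
parts.qty | parts.yr
3 | 3
9 | 4
7 | 1
After SELECT (3 rows):
parts.yr
3
4
1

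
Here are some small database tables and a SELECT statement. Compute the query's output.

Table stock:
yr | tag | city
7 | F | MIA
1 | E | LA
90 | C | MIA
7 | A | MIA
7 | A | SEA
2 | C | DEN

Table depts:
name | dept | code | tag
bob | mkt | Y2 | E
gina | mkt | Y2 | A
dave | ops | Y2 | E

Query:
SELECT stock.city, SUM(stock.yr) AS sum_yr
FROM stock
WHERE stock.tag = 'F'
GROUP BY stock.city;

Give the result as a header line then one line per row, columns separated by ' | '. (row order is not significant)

After WHERE (1 rows):
stock.yr | stock.tag | stock.city
7 | F | MIA
After GROUP BY (1 rows):
stock.city | sum_yr
MIA | 7

== RESULT ==
stock.city | sum_yr
MIA | 7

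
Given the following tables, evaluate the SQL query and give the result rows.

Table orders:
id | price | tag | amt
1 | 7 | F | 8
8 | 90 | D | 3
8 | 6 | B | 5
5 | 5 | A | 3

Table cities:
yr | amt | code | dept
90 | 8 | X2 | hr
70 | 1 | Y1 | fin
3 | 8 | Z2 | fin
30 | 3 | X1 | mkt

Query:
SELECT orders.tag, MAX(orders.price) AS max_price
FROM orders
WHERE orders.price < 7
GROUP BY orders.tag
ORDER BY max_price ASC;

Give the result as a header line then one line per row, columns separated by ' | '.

After WHERE (2 rows):
orders.id | orders.price | orders.tag | orders.amt
8 | 6 | B | 5
5 | 5 | A | 3
After GROUP BY (2 rows):
orders.tag | max_price
B | 6
A | 5
After ORDER BY (2 rows):
orders.tag | max_price
A | 5
B | 6

== RESULT ==
orders.tag | max_price
A | 5
B | 6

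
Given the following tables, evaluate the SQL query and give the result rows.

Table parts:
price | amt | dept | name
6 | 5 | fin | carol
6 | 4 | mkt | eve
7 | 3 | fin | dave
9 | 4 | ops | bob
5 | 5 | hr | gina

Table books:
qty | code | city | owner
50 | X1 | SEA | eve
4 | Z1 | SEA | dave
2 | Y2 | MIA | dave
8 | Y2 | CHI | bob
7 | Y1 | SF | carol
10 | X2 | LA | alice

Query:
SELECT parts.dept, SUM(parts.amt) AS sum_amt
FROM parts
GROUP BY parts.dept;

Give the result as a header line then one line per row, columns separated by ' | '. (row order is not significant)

After GROUP BY (4 rows):
parts.dept | sum_amt
fin | 8
mkt | 4
ops | 4
hr | 5

== RESULT ==
parts.dept | sum_amt
fin | 8
mkt | 4
ops | 4
hr | 5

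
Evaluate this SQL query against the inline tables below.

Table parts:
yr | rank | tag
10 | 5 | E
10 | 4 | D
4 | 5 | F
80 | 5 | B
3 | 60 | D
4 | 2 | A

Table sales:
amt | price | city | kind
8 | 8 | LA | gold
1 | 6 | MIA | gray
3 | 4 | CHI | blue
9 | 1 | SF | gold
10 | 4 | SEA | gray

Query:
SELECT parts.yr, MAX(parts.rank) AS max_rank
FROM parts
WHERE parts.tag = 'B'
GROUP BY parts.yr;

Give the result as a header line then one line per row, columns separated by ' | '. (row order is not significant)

After WHERE (1 rows):
parts.yr | parts.rank | parts.tag
80 | 5 | B
After GROUP BY (1 rows):
parts.yr | max_rank
80 | 5

== RESULT ==
parts.yr | max_rank
80 | 5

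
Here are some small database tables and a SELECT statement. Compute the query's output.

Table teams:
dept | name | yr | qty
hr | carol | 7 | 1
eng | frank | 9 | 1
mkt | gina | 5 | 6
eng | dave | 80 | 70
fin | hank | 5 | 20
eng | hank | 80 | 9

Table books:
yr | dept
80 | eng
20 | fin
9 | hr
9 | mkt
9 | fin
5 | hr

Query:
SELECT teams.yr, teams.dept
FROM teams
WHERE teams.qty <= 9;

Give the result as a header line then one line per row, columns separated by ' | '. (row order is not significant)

== RESULT ==
teams.yr | teams.dept
7 | hr
9 | eng
5 | mkt
80 | eng

Derivation:
After WHERE (4 rows):
teams.dept | teams.name | teams.yr | teams.qty
hr | carol | 7 | 1
eng | frank | 9 | 1
mkt | gina | 5 | 6
eng | hank | 80 | 9
After SELECT (4 rows):
teams.yr | teams.dept
7 | hr
9 | eng
5 | mkt
80 | eng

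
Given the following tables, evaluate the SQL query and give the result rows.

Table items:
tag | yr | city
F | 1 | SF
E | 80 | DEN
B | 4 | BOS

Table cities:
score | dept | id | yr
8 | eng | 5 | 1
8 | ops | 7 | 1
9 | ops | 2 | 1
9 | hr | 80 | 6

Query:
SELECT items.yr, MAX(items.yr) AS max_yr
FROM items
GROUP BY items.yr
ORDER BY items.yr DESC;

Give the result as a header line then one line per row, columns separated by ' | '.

== RESULT ==
items.yr | max_yr
80 | 80
4 | 4
1 | 1

Derivation:
After GROUP BY (3 rows):
items.yr | max_yr
1 | 1
80 | 80
4 | 4
After ORDER BY (3 rows):
items.yr | max_yr
80 | 80
4 | 4
1 | 1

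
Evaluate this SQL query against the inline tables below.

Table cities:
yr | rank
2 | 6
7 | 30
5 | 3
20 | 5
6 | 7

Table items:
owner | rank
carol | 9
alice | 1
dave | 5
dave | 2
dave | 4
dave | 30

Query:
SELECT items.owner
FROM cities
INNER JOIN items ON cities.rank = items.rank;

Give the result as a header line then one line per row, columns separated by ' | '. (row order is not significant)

After JOIN items (2 rows):
cities.yr | cities.rank | items.owner | items.rank
7 | 30 | dave | 30
20 | 5 | dave | 5
After SELECT (2 rows):
items.owner
dave
dave

== RESULT ==
items.owner
dave
dave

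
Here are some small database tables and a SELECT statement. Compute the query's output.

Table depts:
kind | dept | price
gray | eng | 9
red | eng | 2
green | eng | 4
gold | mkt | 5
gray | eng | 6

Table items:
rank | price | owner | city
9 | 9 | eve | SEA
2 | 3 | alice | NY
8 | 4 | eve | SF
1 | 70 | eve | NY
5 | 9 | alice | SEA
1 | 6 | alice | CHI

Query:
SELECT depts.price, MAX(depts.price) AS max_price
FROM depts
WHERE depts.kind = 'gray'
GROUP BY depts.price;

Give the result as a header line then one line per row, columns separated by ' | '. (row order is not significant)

After WHERE (2 rows):
depts.kind | depts.dept | depts.price
gray | eng | 9
gray | eng | 6
After GROUP BY (2 rows):
depts.price | max_price
9 | 9
6 | 6

== RESULT ==
depts.price | max_price
9 | 9
6 | 6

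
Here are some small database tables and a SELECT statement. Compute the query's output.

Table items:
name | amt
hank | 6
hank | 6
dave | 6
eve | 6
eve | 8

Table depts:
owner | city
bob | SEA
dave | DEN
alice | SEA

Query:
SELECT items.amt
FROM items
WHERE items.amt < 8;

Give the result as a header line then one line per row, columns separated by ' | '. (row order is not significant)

After WHERE (4 rows):
items.name | items.amt
hank | 6
hank | 6
dave | 6
eve | 6
After SELECT (4 rows):
items.amt
6
6
6
6

== RESULT ==
items.amt
6
6
6
6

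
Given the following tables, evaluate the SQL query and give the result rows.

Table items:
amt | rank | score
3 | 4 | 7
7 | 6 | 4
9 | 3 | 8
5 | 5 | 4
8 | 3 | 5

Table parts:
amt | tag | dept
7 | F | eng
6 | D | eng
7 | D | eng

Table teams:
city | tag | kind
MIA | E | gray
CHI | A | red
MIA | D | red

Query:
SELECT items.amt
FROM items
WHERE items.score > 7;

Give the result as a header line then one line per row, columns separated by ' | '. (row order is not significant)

== RESULT ==
items.amt
9

Derivation:
After WHERE (1 rows):
items.amt | items.rank | items.score
9 | 3 | 8
After SELECT (1 rows):
items.amt
9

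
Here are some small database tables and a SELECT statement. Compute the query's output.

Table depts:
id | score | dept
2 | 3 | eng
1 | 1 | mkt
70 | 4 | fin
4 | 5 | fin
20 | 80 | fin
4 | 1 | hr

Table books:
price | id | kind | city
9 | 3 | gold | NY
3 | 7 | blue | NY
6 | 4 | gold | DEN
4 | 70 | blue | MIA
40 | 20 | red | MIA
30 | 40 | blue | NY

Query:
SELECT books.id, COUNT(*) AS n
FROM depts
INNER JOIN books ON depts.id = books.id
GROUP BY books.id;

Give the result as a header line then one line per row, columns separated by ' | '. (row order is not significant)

== RESULT ==
books.id | n
70 | 1
4 | 2
20 | 1

Derivation:
After JOIN books (4 rows):
depts.id | depts.score | depts.dept | books.price | books.id | books.kind | books.city
70 | 4 | fin | 4 | 70 | blue | MIA
4 | 5 | fin | 6 | 4 | gold | DEN
20 | 80 | fin | 40 | 20 | red | MIA
4 | 1 | hr | 6 | 4 | gold | DEN
After GROUP BY (3 rows):
books.id | n
70 | 1
4 | 2
20 | 1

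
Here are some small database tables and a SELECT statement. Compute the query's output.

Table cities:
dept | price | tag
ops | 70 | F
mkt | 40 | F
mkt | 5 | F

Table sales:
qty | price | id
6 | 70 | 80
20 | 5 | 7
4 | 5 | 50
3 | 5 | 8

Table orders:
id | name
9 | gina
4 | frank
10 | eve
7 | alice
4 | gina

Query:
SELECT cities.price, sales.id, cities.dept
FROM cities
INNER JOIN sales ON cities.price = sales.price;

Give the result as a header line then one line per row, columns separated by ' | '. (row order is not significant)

== RESULT ==
cities.price | sales.id | cities.dept
70 | 80 | ops
5 | 7 | mkt
5 | 50 | mkt
5 | 8 | mkt

Derivation:
After JOIN sales (4 rows):
cities.dept | cities.price | cities.tag | sales.qty | sales.price | sales.id
ops | 70 | F | 6 | 70 | 80
mkt | 5 | F | 20 | 5 | 7
mkt | 5 | F | 4 | 5 | 50
mkt | 5 | F | 3 | 5 | 8
After SELECT (4 rows):
cities.price | sales.id | cities.dept
70 | 80 | ops
5 | 7 | mkt
5 | 50 | mkt
5 | 8 | mkt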